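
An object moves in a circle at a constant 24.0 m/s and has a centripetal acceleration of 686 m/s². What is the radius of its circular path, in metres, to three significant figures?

a_c = v²/r ⇒ r = v²/a_c = (24.0)²/686 = 576.0/686 = 0.8397 m.

0.840 m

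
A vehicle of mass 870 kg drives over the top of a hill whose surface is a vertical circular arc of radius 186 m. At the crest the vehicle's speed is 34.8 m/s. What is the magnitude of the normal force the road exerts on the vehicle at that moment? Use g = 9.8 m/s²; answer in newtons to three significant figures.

2860 N

At the crest the centripetal acceleration points downward (toward the centre of the arc), so mg − N = mv²/r.
N = m(g − v²/r) = 870 × (9.8 − (34.8)²/186) = 870 × (9.8 − 6.511) = 870 × 3.289 = 2861 N.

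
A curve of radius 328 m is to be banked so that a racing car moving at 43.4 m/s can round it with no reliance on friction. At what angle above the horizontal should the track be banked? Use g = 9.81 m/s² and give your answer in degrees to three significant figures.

30.3°

With no friction, the horizontal component of the normal force provides the centripetal force: N sinθ = mv²/r, while N cosθ = mg vertically.
Dividing: tanθ = v²/(r g) = (43.4)²/(328 × 9.81) = 1884/3218 = 0.5854.
θ = arctan(0.5854) = 30.34°.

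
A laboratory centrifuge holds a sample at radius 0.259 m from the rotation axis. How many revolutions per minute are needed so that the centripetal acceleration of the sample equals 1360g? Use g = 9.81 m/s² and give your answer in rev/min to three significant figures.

Require ω²r = 1360g, so ω = √(1360 × 9.81/0.259) = 227.0 rad/s.
In rev/min: ω × 60/(2π) = 227.0 × 60/(2π) = 2167 rev/min.

2170 rev/min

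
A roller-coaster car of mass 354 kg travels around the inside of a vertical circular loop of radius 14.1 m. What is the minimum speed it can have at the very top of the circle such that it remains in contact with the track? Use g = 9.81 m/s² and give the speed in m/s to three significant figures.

At the top, both weight mg and N point toward the centre: N + mg = mv²/r.
At minimum speed N → 0, so mg = mv_min²/r ⇒ v_min = √(g r) = √(9.81 × 14.1) = 11.76 m/s.

11.8 m/s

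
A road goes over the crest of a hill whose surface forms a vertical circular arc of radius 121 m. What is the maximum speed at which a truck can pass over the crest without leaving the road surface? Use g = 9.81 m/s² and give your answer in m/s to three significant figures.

34.5 m/s

At the crest the centre of the circle is below the truck, so the net downward (centripetal) force is mg − N = mv²/r.
The truck leaves the road when N → 0, giving v_max = √(g r) = √(9.81 × 121) = 34.45 m/s.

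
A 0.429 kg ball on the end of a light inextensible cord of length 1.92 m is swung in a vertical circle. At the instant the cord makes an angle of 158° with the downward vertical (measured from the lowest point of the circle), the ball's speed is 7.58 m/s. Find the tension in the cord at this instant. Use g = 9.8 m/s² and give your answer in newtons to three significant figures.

Take the radial direction toward the centre of the circle as positive. The component of the weight along the string toward the centre is −mg cos φ (φ measured from the bottom), so Newton's second law along the string gives T − mg cos φ = m v²/r.
cos 158° = -0.9272, so T = m(v²/r + g cos φ) = 0.429 × ((7.58)²/1.92 + 9.8 × -0.9272) = 0.429 × (29.93 + (-9.086)) = 0.429 × 20.84 = 8.940 N.

8.94 N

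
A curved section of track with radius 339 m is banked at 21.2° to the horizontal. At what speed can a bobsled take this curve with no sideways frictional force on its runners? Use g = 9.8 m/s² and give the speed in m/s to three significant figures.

35.9 m/s

On a frictionless banked curve, N sinθ = mv²/r and N cosθ = mg, so tanθ = v²/(rg).
v = √(r g tanθ) = √(339 × 9.8 × tan 21.2°) = √(339 × 9.8 × 0.3879) = √1289 = 35.90 m/s.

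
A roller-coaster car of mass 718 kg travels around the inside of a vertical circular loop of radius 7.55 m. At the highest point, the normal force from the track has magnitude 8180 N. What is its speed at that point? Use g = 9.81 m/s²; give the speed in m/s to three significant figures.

At the top, N + mg = mv²/r, so v = √(r(N/m + g)) = √(7.55 × (8180/718 + 9.81)) = √(7.55 × 21.20) = √160.1 = 12.65 m/s.

12.7 m/s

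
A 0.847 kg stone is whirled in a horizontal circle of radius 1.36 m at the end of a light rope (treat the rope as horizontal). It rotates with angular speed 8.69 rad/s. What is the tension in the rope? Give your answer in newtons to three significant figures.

87.0 N

v = ωr = 8.69 × 1.36 = 11.82 m/s.
The tension is the only horizontal force, so it supplies the full centripetal force: T = m v²/r = 0.847 × (11.82)²/1.36 = 0.847 × 139.7/1.36 = 86.99 N.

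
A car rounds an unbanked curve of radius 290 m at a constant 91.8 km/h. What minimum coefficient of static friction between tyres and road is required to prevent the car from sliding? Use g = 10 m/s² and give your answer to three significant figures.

0.224

v = 91.8/3.6 = 25.50 m/s.
Friction provides the centripetal force: μ_s m g = m v²/r, so μ_s = v²/(g r) = (25.50)²/(10.0 × 290) = 650.2/2900 = 0.2242.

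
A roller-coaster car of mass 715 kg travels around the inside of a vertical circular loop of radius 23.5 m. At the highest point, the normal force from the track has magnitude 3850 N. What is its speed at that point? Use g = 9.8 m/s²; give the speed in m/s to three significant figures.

18.9 m/s

At the top, N + mg = mv²/r, so v = √(r(N/m + g)) = √(23.5 × (3850/715 + 9.8)) = √(23.5 × 15.18) = √356.8 = 18.89 m/s.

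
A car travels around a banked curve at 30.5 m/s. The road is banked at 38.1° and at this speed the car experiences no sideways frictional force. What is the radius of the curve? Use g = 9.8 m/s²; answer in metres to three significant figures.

121 m

Frictionless banking: tanθ = v²/(rg), so r = v²/(g tanθ).
r = (30.5)²/(9.8 × tan 38.1°) = 930.2/(9.8 × 0.7841) = 930.2/7.684 = 121.1 m.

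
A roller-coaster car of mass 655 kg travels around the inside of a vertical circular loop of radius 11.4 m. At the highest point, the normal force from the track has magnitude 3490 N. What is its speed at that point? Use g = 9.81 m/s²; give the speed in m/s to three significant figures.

13.1 m/s

At the top, N + mg = mv²/r, so v = √(r(N/m + g)) = √(11.4 × (3490/655 + 9.81)) = √(11.4 × 15.14) = √172.6 = 13.14 m/s.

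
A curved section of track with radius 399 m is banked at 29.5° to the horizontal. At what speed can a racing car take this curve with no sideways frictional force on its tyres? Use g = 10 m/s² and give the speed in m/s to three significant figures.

47.5 m/s

On a frictionless banked curve, N sinθ = mv²/r and N cosθ = mg, so tanθ = v²/(rg).
v = √(r g tanθ) = √(399 × 10.0 × tan 29.5°) = √(399 × 10.0 × 0.5658) = √2257 = 47.51 m/s.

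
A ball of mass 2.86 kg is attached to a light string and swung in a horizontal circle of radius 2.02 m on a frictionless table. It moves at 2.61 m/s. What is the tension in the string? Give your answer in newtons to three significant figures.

The tension is the only horizontal force, so it supplies the full centripetal force: T = m v²/r = 2.86 × (2.610)²/2.02 = 2.86 × 6.812/2.02 = 9.645 N.

9.64 N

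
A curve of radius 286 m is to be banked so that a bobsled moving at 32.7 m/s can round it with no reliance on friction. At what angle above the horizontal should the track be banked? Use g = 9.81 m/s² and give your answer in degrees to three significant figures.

20.9°

For a frictionless banked turn: horizontally N sinθ = mv²/r and vertically N cosθ = mg.
Dividing: tanθ = v²/(r g) = (32.7)²/(286 × 9.81) = 1069/2806 = 0.3811.
θ = arctan(0.3811) = 20.86°.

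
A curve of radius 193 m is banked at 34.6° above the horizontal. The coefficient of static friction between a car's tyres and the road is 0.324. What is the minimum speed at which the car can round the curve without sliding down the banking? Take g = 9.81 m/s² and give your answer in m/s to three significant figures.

23.8 m/s

At the minimum speed, friction acts up the slope at its limiting value f = μN. Radially (horizontal, toward centre): N sinθ − μN cosθ = mv²/r. Vertically: N cosθ + μN sinθ = mg.
Dividing: v² = r g (sinθ − μcosθ)/(cosθ + μsinθ).
sinθ − μcosθ = 0.5678 − 0.324×0.8231 = 0.3011; cosθ + μsinθ = 0.8231 + 0.324×0.5678 = 1.007.
v² = 193 × 9.81 × 0.3011/1.007 = 566.1 m²/s², so v = 23.79 m/s.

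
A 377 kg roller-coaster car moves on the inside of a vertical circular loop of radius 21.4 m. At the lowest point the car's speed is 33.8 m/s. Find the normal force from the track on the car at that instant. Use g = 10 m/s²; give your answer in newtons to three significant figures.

23900 N

At the lowest point, N points up (toward the centre) and the weight mg points down (away from the centre), so the net inward force is N − mg = mv²/r.
N = m(v²/r + g) = 377 × ((33.8)²/21.4 + 10.0) = 377 × (53.39 + 10.0) = 377 × 63.39 = 23900 N.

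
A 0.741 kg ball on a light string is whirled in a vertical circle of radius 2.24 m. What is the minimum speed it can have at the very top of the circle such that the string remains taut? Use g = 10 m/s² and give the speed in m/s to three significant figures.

At the top, both weight mg and T point toward the centre: T + mg = mv²/r.
At minimum speed T → 0, so mg = mv_min²/r ⇒ v_min = √(g r) = √(10.0 × 2.24) = 4.733 m/s.

4.73 m/s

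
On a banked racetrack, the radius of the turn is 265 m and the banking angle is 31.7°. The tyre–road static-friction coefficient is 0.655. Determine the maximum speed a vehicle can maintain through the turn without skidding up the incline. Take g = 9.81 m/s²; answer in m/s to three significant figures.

At the maximum speed, friction acts down the slope at its limiting value f = μN. Radially (horizontal, toward centre): N sinθ + μN cosθ = mv²/r. Vertically: N cosθ − μN sinθ = mg.
Dividing: v² = r g (sinθ + μcosθ)/(cosθ − μsinθ).
sinθ + μcosθ = 0.5255 + 0.655×0.8508 = 1.083; cosθ − μsinθ = 0.8508 − 0.655×0.5255 = 0.5066.
v² = 265 × 9.81 × 1.083/0.5066 = 5556 m²/s², so v = 74.54 m/s.

74.5 m/s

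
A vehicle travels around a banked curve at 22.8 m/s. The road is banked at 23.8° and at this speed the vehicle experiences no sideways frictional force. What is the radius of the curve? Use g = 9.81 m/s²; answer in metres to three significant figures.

120 m

Frictionless banking: tanθ = v²/(rg), so r = v²/(g tanθ).
r = (22.8)²/(9.81 × tan 23.8°) = 519.8/(9.81 × 0.4411) = 519.8/4.327 = 120.1 m.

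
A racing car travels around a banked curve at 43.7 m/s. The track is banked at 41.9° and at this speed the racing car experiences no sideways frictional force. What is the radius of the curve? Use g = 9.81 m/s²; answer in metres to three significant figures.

217 m

Frictionless banking: tanθ = v²/(rg), so r = v²/(g tanθ).
r = (43.7)²/(9.81 × tan 41.9°) = 1910/(9.81 × 0.8972) = 1910/8.802 = 217.0 m.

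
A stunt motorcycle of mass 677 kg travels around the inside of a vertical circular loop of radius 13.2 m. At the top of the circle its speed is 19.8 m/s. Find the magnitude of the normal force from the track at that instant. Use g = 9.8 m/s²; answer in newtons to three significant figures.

13500 N

At the top, both N and the weight mg point inward (toward the centre), so N + mg = mv²/r.
N = m(v²/r − g) = 677 × ((19.8)²/13.2 − 9.8) = 677 × (29.70 − 9.8) = 677 × 19.90 = 13470 N.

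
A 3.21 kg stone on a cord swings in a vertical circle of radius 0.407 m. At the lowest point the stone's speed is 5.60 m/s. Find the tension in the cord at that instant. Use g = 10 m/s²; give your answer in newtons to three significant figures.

279 N

At the lowest point, T points up (toward the centre) and the weight mg points down (away from the centre), so the net inward force is T − mg = mv²/r.
T = m(v²/r + g) = 3.21 × ((5.60)²/0.407 + 10.0) = 3.21 × (77.05 + 10.0) = 3.21 × 87.05 = 279.4 N.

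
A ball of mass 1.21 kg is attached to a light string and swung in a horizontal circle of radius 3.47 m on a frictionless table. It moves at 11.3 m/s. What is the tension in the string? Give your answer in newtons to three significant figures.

44.5 N

The tension is the only horizontal force, so it supplies the full centripetal force: T = m v²/r = 1.21 × (11.30)²/3.47 = 1.21 × 127.7/3.47 = 44.53 N.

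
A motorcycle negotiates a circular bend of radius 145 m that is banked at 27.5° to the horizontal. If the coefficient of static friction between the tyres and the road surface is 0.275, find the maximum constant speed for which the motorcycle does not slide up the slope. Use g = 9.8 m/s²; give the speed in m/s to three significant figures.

At the maximum speed, friction acts down the slope at its limiting value f = μN. Radially (horizontal, toward centre): N sinθ + μN cosθ = mv²/r. Vertically: N cosθ − μN sinθ = mg.
Dividing: v² = r g (sinθ + μcosθ)/(cosθ − μsinθ).
sinθ + μcosθ = 0.4617 + 0.275×0.8870 = 0.7057; cosθ − μsinθ = 0.8870 − 0.275×0.4617 = 0.7600.
v² = 145 × 9.8 × 0.7057/0.7600 = 1319 m²/s², so v = 36.32 m/s.

36.3 m/s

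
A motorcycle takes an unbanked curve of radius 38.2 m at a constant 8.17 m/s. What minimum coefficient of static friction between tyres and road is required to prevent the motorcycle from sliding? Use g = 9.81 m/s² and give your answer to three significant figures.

0.178

Friction provides the centripetal force: μ_s m g = m v²/r, so μ_s = v²/(g r) = (8.170)²/(9.81 × 38.2) = 66.75/374.7 = 0.1781.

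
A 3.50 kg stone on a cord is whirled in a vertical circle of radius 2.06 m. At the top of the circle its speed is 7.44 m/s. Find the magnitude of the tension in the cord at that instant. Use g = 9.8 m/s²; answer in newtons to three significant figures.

59.7 N

At the top, both T and the weight mg point inward (toward the centre), so T + mg = mv²/r.
T = m(v²/r − g) = 3.50 × ((7.44)²/2.06 − 9.8) = 3.50 × (26.87 − 9.8) = 3.50 × 17.07 = 59.75 N.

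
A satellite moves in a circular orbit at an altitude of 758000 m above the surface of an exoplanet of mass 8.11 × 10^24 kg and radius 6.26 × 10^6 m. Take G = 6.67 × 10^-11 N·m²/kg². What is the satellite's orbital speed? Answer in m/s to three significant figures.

8780 m/s

Orbital radius r = R + h = 6.26 × 10^6 + 758000 = 7.018 × 10^6 m.
Gravity supplies the centripetal force: G M m / r² = m v² / r, so v = √(GM/r).
v = √(6.67 × 10^-11 × 8.11 × 10^24 / 7.018 × 10^6) = √(7.708 × 10^7) = 8779 m/s.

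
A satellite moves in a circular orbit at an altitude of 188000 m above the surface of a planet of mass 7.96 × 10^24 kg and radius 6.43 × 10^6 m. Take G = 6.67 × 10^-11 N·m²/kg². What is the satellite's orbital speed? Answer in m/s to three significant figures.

Orbital radius r = R + h = 6.43 × 10^6 + 188000 = 6.618 × 10^6 m.
Gravity supplies the centripetal force: G M m / r² = m v² / r, so v = √(GM/r).
v = √(6.67 × 10^-11 × 7.96 × 10^24 / 6.618 × 10^6) = √(8.023 × 10^7) = 8957 m/s.

8960 m/s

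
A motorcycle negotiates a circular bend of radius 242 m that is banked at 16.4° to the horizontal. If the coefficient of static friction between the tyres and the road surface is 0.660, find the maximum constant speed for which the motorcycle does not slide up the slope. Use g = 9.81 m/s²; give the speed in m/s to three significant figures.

At the maximum speed, friction acts down the slope at its limiting value f = μN. Radially (horizontal, toward centre): N sinθ + μN cosθ = mv²/r. Vertically: N cosθ − μN sinθ = mg.
Dividing: v² = r g (sinθ + μcosθ)/(cosθ − μsinθ).
sinθ + μcosθ = 0.2823 + 0.660×0.9593 = 0.9155; cosθ − μsinθ = 0.9593 − 0.660×0.2823 = 0.7730.
v² = 242 × 9.81 × 0.9155/0.7730 = 2812 m²/s², so v = 53.03 m/s.

53.0 m/s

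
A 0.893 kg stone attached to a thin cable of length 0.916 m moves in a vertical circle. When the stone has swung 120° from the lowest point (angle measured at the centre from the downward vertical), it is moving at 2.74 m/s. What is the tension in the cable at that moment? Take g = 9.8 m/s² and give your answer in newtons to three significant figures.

2.94 N

Take the radial direction toward the centre of the circle as positive. The component of the weight along the string toward the centre is −mg cos φ (φ measured from the bottom), so Newton's second law along the string gives T − mg cos φ = m v²/r.
cos 120° = -0.5000, so T = m(v²/r + g cos φ) = 0.893 × ((2.74)²/0.916 + 9.8 × -0.5000) = 0.893 × (8.196 + (-4.900)) = 0.893 × 3.296 = 2.943 N.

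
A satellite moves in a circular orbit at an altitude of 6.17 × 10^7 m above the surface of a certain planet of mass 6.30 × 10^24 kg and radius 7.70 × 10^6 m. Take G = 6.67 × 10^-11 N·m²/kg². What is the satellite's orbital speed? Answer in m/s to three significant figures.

2460 m/s

Orbital radius r = R + h = 7.70 × 10^6 + 6.17 × 10^7 = 6.940 × 10^7 m.
Gravity supplies the centripetal force: G M m / r² = m v² / r, so v = √(GM/r).
v = √(6.67 × 10^-11 × 6.30 × 10^24 / 6.940 × 10^7) = √(6.055 × 10^6) = 2461 m/s.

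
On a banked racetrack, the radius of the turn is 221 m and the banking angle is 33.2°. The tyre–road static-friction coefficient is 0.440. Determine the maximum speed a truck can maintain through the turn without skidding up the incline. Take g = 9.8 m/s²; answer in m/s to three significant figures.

57.7 m/s

At the maximum speed, friction acts down the slope at its limiting value f = μN. Radially (horizontal, toward centre): N sinθ + μN cosθ = mv²/r. Vertically: N cosθ − μN sinθ = mg.
Dividing: v² = r g (sinθ + μcosθ)/(cosθ − μsinθ).
sinθ + μcosθ = 0.5476 + 0.440×0.8368 = 0.9157; cosθ − μsinθ = 0.8368 − 0.440×0.5476 = 0.5958.
v² = 221 × 9.8 × 0.9157/0.5958 = 3329 m²/s², so v = 57.69 m/s.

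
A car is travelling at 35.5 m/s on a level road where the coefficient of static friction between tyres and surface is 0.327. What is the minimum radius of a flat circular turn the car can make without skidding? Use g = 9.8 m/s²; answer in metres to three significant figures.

393 m

At the limit, μ_s m g = m v²/r, so r_min = v²/(μ_s g) = (35.5)²/(0.327 × 9.8) = 1260/3.205 = 393.3 m.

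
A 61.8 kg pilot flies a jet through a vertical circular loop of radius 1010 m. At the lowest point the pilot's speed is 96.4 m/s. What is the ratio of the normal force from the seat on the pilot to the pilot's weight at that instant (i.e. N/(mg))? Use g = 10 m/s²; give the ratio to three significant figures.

At the bottom, N − mg = mv²/r, so N = m(v²/r + g) and N/(mg) = v²/(rg) + 1 = (96.4)²/(1010 × 10.0) + 1 = 0.9201 + 1 = 1.920.

1.92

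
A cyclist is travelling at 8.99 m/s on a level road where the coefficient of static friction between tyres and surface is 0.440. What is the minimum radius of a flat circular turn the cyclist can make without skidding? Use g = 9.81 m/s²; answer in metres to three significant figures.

18.7 m

At the limit, μ_s m g = m v²/r, so r_min = v²/(μ_s g) = (8.99)²/(0.440 × 9.81) = 80.82/4.316 = 18.72 m.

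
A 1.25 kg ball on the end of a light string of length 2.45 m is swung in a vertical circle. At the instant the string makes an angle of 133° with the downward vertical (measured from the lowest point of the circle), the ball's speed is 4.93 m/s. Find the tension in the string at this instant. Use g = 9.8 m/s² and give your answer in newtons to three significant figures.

Take the radial direction toward the centre of the circle as positive. The component of the weight along the string toward the centre is −mg cos φ (φ measured from the bottom), so Newton's second law along the string gives T − mg cos φ = m v²/r.
cos 133° = -0.6820, so T = m(v²/r + g cos φ) = 1.25 × ((4.93)²/2.45 + 9.8 × -0.6820) = 1.25 × (9.920 + (-6.684)) = 1.25 × 3.237 = 4.046 N.

4.05 N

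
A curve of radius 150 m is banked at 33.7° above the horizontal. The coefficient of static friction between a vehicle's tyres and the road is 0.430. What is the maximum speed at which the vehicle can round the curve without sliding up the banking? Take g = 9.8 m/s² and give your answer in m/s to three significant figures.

At the maximum speed, friction acts down the slope at its limiting value f = μN. Radially (horizontal, toward centre): N sinθ + μN cosθ = mv²/r. Vertically: N cosθ − μN sinθ = mg.
Dividing: v² = r g (sinθ + μcosθ)/(cosθ − μsinθ).
sinθ + μcosθ = 0.5548 + 0.430×0.8320 = 0.9126; cosθ − μsinθ = 0.8320 − 0.430×0.5548 = 0.5934.
v² = 150 × 9.8 × 0.9126/0.5934 = 2261 m²/s², so v = 47.55 m/s.

47.5 m/s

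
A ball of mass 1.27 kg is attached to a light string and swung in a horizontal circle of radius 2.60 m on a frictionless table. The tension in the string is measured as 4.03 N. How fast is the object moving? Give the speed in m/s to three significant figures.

2.87 m/s

T = m v²/r ⇒ v = √(T r / m) = √(4.03 × 2.60 / 1.27) = √8.250 = 2.872 m/s.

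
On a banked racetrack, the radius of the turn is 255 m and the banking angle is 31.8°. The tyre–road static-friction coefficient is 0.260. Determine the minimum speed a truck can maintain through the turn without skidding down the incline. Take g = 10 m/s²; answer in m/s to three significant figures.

28.1 m/s

At the minimum speed, friction acts up the slope at its limiting value f = μN. Radially (horizontal, toward centre): N sinθ − μN cosθ = mv²/r. Vertically: N cosθ + μN sinθ = mg.
Dividing: v² = r g (sinθ − μcosθ)/(cosθ + μsinθ).
sinθ − μcosθ = 0.5270 − 0.260×0.8499 = 0.3060; cosθ + μsinθ = 0.8499 + 0.260×0.5270 = 0.9869.
v² = 255 × 10.0 × 0.3060/0.9869 = 790.6 m²/s², so v = 28.12 m/s.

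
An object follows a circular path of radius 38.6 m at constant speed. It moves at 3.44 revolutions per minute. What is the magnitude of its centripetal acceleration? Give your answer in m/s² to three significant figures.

ω = 3.44 rev/min × 2π/60 = 0.3602 rad/s, so v = ωr = 0.3602 × 38.6 = 13.91 m/s.
a_c = v²/r = (13.91)²/38.6 = 193.4/38.6 = 5.009 m/s².

5.01 m/s²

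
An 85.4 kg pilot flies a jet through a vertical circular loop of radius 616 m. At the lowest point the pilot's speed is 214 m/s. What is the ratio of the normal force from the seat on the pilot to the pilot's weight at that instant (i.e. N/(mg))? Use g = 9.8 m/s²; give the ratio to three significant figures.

At the bottom, N − mg = mv²/r, so N = m(v²/r + g) and N/(mg) = v²/(rg) + 1 = (214)²/(616 × 9.8) + 1 = 7.586 + 1 = 8.586.

8.59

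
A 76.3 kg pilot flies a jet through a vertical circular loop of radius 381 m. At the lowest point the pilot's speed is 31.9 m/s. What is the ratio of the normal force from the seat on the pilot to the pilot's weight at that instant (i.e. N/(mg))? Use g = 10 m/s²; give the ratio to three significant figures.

At the bottom, N − mg = mv²/r, so N = m(v²/r + g) and N/(mg) = v²/(rg) + 1 = (31.9)²/(381 × 10.0) + 1 = 0.2671 + 1 = 1.267.

1.27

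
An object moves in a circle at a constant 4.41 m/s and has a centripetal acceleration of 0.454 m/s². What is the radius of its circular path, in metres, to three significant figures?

42.8 m

a_c = v²/r ⇒ r = v²/a_c = (4.41)²/0.454 = 19.45/0.454 = 42.84 m.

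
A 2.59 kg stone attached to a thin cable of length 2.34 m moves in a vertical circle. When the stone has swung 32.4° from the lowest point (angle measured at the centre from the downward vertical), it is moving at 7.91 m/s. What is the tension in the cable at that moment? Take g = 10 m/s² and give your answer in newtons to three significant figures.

91.1 N

Take the radial direction toward the centre of the circle as positive. The component of the weight along the string toward the centre is −mg cos φ (φ measured from the bottom), so Newton's second law along the string gives T − mg cos φ = m v²/r.
cos 32.4° = 0.8443, so T = m(v²/r + g cos φ) = 2.59 × ((7.91)²/2.34 + 10.0 × 0.8443) = 2.59 × (26.74 + (8.443)) = 2.59 × 35.18 = 91.12 N.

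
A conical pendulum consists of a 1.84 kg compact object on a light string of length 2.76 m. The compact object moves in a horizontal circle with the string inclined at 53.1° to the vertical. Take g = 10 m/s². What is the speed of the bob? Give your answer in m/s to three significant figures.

The radius of the circle is r = L sinθ = 2.76 × sin 53.1° = 2.207 m.
Horizontally T sinθ = mv²/r and vertically T cosθ = mg, so tanθ = v²/(rg).
v = √(r g tanθ) = √(2.207 × 10.0 × 1.332) = √29.40 = 5.422 m/s.

5.42 m/s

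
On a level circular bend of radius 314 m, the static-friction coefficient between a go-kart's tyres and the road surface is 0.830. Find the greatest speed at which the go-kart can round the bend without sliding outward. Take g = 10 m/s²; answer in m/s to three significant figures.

51.1 m/s

On a flat curve, static friction is the only horizontal force, so it must supply the full centripetal force: μ_s m g = m v²/r.
Mass cancels: v_max = √(μ_s g r) = √(0.830 × 10.0 × 314) = √2606 = 51.05 m/s.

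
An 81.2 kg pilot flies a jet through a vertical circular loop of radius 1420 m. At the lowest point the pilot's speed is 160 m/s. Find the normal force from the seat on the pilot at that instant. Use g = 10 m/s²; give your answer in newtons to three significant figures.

2280 N

At the lowest point, N points up (toward the centre) and the weight mg points down (away from the centre), so the net inward force is N − mg = mv²/r.
N = m(v²/r + g) = 81.2 × ((160)²/1420 + 10.0) = 81.2 × (18.03 + 10.0) = 81.2 × 28.03 = 2276 N.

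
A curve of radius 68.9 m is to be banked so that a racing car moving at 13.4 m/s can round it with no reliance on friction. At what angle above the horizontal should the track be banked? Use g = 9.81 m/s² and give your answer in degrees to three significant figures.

14.9°

For a frictionless banked turn: horizontally N sinθ = mv²/r and vertically N cosθ = mg.
Dividing: tanθ = v²/(r g) = (13.4)²/(68.9 × 9.81) = 179.6/675.9 = 0.2657.
θ = arctan(0.2657) = 14.88°.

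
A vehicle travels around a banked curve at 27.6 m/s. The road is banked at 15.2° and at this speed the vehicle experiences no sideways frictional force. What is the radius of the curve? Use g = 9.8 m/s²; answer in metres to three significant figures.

Frictionless banking: tanθ = v²/(rg), so r = v²/(g tanθ).
r = (27.6)²/(9.8 × tan 15.2°) = 761.8/(9.8 × 0.2717) = 761.8/2.663 = 286.1 m.

286 m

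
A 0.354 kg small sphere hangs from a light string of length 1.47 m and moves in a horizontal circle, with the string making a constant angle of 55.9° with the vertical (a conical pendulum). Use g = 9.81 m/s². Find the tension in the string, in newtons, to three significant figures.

6.19 N

Vertically the bob has no acceleration, so T cosθ = mg.
T = mg/cosθ = 0.354 × 9.81 / cos 55.9° = 3.473/0.5606 = 6.194 N.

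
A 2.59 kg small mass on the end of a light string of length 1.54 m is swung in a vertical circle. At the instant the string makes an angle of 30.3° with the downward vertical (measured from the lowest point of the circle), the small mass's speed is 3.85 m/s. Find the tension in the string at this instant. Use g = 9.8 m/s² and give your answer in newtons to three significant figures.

Take the radial direction toward the centre of the circle as positive. The component of the weight along the string toward the centre is −mg cos φ (φ measured from the bottom), so Newton's second law along the string gives T − mg cos φ = m v²/r.
cos 30.3° = 0.8634, so T = m(v²/r + g cos φ) = 2.59 × ((3.85)²/1.54 + 9.8 × 0.8634) = 2.59 × (9.625 + (8.461)) = 2.59 × 18.09 = 46.84 N.

46.8 N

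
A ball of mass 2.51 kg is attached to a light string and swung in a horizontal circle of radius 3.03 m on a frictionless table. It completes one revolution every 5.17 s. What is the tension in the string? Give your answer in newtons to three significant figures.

11.2 N

v = 2πr/T = 2π × 3.03/5.17 = 3.682 m/s.
The tension is the only horizontal force, so it supplies the full centripetal force: T = m v²/r = 2.51 × (3.682)²/3.03 = 2.51 × 13.56/3.03 = 11.23 N.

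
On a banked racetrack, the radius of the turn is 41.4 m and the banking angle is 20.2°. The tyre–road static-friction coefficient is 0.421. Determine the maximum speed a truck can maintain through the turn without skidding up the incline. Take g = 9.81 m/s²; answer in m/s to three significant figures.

At the maximum speed, friction acts down the slope at its limiting value f = μN. Radially (horizontal, toward centre): N sinθ + μN cosθ = mv²/r. Vertically: N cosθ − μN sinθ = mg.
Dividing: v² = r g (sinθ + μcosθ)/(cosθ − μsinθ).
sinθ + μcosθ = 0.3453 + 0.421×0.9385 = 0.7404; cosθ − μsinθ = 0.9385 − 0.421×0.3453 = 0.7931.
v² = 41.4 × 9.81 × 0.7404/0.7931 = 379.1 m²/s², so v = 19.47 m/s.

19.5 m/s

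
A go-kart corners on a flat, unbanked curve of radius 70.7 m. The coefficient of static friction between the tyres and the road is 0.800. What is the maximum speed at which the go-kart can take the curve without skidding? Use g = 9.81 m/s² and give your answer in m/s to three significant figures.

The only inward force on a level bend is static friction, so at the limit f_s = μ_s N = μ_s m g = m v²/r.
Mass cancels: v_max = √(μ_s g r) = √(0.800 × 9.81 × 70.7) = √554.9 = 23.56 m/s.

23.6 m/s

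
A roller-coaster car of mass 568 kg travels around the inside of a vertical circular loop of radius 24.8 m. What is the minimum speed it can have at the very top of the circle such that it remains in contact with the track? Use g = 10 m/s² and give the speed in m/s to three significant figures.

15.7 m/s

At the top, both weight mg and N point toward the centre: N + mg = mv²/r.
At minimum speed N → 0, so mg = mv_min²/r ⇒ v_min = √(g r) = √(10.0 × 24.8) = 15.75 m/s.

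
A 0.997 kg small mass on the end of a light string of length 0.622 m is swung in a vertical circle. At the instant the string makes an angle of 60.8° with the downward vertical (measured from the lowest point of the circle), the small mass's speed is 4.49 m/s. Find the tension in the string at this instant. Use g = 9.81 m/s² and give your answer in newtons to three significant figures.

37.1 N

Take the radial direction toward the centre of the circle as positive. The component of the weight along the string toward the centre is −mg cos φ (φ measured from the bottom), so Newton's second law along the string gives T − mg cos φ = m v²/r.
cos 60.8° = 0.4879, so T = m(v²/r + g cos φ) = 0.997 × ((4.49)²/0.622 + 9.81 × 0.4879) = 0.997 × (32.41 + (4.786)) = 0.997 × 37.20 = 37.09 N.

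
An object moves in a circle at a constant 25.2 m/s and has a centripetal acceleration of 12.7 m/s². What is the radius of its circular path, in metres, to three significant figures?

50.0 m

a_c = v²/r ⇒ r = v²/a_c = (25.2)²/12.7 = 635.0/12.7 = 50.00 m.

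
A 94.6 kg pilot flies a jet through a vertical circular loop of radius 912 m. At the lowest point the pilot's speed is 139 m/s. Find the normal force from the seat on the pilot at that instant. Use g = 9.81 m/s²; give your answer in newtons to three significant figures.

2930 N

At the lowest point, N points up (toward the centre) and the weight mg points down (away from the centre), so the net inward force is N − mg = mv²/r.
N = m(v²/r + g) = 94.6 × ((139)²/912 + 9.81) = 94.6 × (21.19 + 9.81) = 94.6 × 31.00 = 2932 N.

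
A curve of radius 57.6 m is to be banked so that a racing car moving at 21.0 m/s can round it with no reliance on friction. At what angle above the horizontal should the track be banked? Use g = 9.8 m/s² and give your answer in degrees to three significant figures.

With no friction, the horizontal component of the normal force provides the centripetal force: N sinθ = mv²/r, while N cosθ = mg vertically.
Dividing: tanθ = v²/(r g) = (21.0)²/(57.6 × 9.8) = 441.0/564.5 = 0.7812.
θ = arctan(0.7812) = 38.00°.

38.0°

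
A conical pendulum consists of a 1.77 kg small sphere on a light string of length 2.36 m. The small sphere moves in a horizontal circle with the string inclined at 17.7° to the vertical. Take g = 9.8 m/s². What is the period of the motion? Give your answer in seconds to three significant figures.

3.01 s

r = L sinθ = 0.7175 m. From T sinθ = mω²r and T cosθ = mg: tanθ = ω²r/g, so ω² = g tanθ / r = g/(L cosθ).
ω = √(g/(L cosθ)) = √(9.8/(2.36 × 0.9527)) = √4.359 = 2.088 rad/s.
Period = 2π/ω = 3.009 s.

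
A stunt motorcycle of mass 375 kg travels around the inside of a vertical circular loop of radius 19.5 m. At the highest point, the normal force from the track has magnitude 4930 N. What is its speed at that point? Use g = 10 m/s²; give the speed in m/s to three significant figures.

21.2 m/s

At the top, N + mg = mv²/r, so v = √(r(N/m + g)) = √(19.5 × (4930/375 + 10.0)) = √(19.5 × 23.15) = √451.4 = 21.25 m/s.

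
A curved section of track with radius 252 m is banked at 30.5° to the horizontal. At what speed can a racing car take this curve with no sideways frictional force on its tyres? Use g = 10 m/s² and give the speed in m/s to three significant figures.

38.5 m/s

On a frictionless banked curve, N sinθ = mv²/r and N cosθ = mg, so tanθ = v²/(rg).
v = √(r g tanθ) = √(252 × 10.0 × tan 30.5°) = √(252 × 10.0 × 0.5890) = √1484 = 38.53 m/s.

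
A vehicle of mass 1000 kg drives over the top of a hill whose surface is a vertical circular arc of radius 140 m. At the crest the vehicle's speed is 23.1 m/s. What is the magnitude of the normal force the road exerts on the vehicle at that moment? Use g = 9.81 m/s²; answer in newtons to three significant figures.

6000 N

At the crest the centripetal acceleration points downward (toward the centre of the arc), so mg − N = mv²/r.
N = m(g − v²/r) = 1000 × (9.81 − (23.1)²/140) = 1000 × (9.81 − 3.812) = 1000 × 5.998 = 5998 N.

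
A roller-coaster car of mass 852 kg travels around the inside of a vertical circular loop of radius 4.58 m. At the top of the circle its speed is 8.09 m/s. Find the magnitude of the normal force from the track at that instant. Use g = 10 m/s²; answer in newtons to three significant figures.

At the top, both N and the weight mg point inward (toward the centre), so N + mg = mv²/r.
N = m(v²/r − g) = 852 × ((8.09)²/4.58 − 10.0) = 852 × (14.29 − 10.0) = 852 × 4.290 = 3655 N.

3660 N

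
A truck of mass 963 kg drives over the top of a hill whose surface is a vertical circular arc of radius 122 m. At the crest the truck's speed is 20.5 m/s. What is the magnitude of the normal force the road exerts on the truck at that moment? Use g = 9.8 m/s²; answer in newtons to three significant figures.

6120 N

At the crest the centripetal acceleration points downward (toward the centre of the arc), so mg − N = mv²/r.
N = m(g − v²/r) = 963 × (9.8 − (20.5)²/122) = 963 × (9.8 − 3.445) = 963 × 6.355 = 6120 N.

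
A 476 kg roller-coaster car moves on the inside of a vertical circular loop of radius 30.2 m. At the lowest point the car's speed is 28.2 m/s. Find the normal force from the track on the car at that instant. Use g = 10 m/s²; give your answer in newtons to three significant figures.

17300 N

At the lowest point, N points up (toward the centre) and the weight mg points down (away from the centre), so the net inward force is N − mg = mv²/r.
N = m(v²/r + g) = 476 × ((28.2)²/30.2 + 10.0) = 476 × (26.33 + 10.0) = 476 × 36.33 = 17290 N.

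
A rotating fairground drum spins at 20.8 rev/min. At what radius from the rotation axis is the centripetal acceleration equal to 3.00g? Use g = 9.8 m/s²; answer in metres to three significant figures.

6.20 m

ω = 20.8 rev/min × 2π/60 = 2.178 rad/s.
a_c = ω²r = 3.00g ⇒ r = 3.00 × 9.8 / (2.178)² = 29.40/4.744 = 6.197 m.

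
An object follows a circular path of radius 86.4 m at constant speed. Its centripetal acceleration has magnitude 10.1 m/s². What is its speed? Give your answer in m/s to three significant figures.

a_c = v²/r ⇒ v = √(a_c · r) = √(10.1 × 86.4) = √872.6 = 29.54 m/s.

29.5 m/s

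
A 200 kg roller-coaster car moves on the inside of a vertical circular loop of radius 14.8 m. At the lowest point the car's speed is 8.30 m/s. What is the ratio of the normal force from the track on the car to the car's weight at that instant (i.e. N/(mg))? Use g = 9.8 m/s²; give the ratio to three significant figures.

At the bottom, N − mg = mv²/r, so N = m(v²/r + g) and N/(mg) = v²/(rg) + 1 = (8.30)²/(14.8 × 9.8) + 1 = 0.4750 + 1 = 1.475.

1.47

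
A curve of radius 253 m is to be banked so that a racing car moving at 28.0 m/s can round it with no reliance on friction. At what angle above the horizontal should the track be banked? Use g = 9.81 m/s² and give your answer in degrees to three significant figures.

17.5°

With no friction, the horizontal component of the normal force provides the centripetal force: N sinθ = mv²/r, while N cosθ = mg vertically.
Dividing: tanθ = v²/(r g) = (28.0)²/(253 × 9.81) = 784.0/2482 = 0.3159.
θ = arctan(0.3159) = 17.53°.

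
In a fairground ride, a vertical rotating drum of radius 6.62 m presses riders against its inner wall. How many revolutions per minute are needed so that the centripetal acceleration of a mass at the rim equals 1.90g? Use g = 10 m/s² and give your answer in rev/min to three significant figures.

16.2 rev/min

Require ω²r = 1.90g, so ω = √(1.90 × 10.0/6.62) = 1.694 rad/s.
In rev/min: ω × 60/(2π) = 1.694 × 60/(2π) = 16.18 rev/min.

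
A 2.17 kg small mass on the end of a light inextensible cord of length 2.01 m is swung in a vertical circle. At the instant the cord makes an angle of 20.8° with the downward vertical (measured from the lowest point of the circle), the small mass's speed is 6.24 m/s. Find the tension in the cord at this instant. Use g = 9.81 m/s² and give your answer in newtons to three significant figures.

61.9 N

Take the radial direction toward the centre of the circle as positive. The component of the weight along the string toward the centre is −mg cos φ (φ measured from the bottom), so Newton's second law along the string gives T − mg cos φ = m v²/r.
cos 20.8° = 0.9348, so T = m(v²/r + g cos φ) = 2.17 × ((6.24)²/2.01 + 9.81 × 0.9348) = 2.17 × (19.37 + (9.171)) = 2.17 × 28.54 = 61.94 N.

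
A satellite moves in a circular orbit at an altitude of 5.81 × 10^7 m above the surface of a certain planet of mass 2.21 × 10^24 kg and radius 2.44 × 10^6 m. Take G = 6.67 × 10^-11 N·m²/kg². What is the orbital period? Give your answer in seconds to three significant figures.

244000 s

r = R + h = 2.44 × 10^6 + 5.81 × 10^7 = 6.054 × 10^7 m. Gravity provides the centripetal force: G M m / r² = m v² / r ⇒ v = √(GM/r) = 1560 m/s.
T = 2πr/v = 2π × 6.054 × 10^7 / 1560 = 243800 s.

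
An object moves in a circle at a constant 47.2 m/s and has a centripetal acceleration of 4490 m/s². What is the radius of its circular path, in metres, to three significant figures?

0.496 m

a_c = v²/r ⇒ r = v²/a_c = (47.2)²/4490 = 2228/4490 = 0.4962 m.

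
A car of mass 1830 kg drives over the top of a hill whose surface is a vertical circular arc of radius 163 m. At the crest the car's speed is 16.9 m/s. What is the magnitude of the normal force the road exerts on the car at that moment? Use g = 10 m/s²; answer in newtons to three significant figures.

At the crest the centripetal acceleration points downward (toward the centre of the arc), so mg − N = mv²/r.
N = m(g − v²/r) = 1830 × (10.0 − (16.9)²/163) = 1830 × (10.0 − 1.752) = 1830 × 8.248 = 15090 N.

15100 N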